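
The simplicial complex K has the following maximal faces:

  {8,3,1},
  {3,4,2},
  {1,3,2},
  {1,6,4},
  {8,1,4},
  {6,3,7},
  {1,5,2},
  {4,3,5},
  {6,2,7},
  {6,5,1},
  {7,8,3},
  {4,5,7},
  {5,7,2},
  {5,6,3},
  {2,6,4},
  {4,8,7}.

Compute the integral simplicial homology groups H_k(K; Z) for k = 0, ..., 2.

H_0 = Z,  H_1 = Z^2,  H_2 = Z.

Order the vertices as 1 < 2 < 3 < 4 < 5 < 6 < 7 < 8. Listing each simplex with vertices in this order, K has dimension 2 with simplices:

  0-simplices (8): [1], [2], [3], [4], [5], [6], [7], [8]
  1-simplices (24): (24 of them)
  2-simplices (16): [1,2,3], [1,2,5], [1,3,8], [1,4,6], [1,4,8], [1,5,6], [2,3,4], [2,4,6], [2,5,7], [2,6,7], [3,4,5], [3,5,6], [3,6,7], [3,7,8], [4,5,7], [4,7,8]

so the chain groups are C_0 ≅ Z^8, C_1 ≅ Z^24, C_2 ≅ Z^16.

Boundary ∂_1: C_1 → C_0 is given by ∂[p,q] = [q] − [p]. For instance
  ∂[5,6] = [6] − [5].
As a 8×24 matrix over Z this has rank 7, with invariant factors (1,1,1,1,1,1,1).

The boundary map ∂_2: C_2 → C_1 maps a triangle to the signed sum of its edges. For instance
  ∂[2,3,4] = [3,4] − [2,4] + [2,3],
  ∂[1,4,6] = [4,6] − [1,6] + [1,4].
This gives a 24×16 integer matrix of rank 15; reducing to Smith normal form yields diagonal entries (1,1,1,1,1,1,1,1,1,1,1,1,1,1,1).

Now H_k = ker ∂_k / im ∂_{k+1}, so:

  H_0: rank C_0 − rank ∂_1 = 8 − 7 = 1, and the invariant factors of ∂_1 are all 1, so H_0 = Z.
  H_1: rank ker ∂_1 − rank ∂_2 = (24 − 7) − 15 = 2, and the invariant factors of ∂_2 are all 1, so H_1 = Z^2.
  H_2: rank ker ∂_2 − rank ∂_3 = (16 − 15) − 0 = 1, and there is no ∂_3, so H_2 = Z.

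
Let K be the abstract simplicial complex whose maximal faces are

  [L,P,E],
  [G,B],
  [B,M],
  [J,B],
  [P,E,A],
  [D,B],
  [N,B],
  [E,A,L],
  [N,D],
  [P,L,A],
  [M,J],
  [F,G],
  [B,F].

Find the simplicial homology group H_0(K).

K has 11 vertices, 15 edges, 4 triangles.
rank ∂_0 = 0, rank ∂_1 = 9 ⇒ b_0 = 11 − 0 − 9 = 2; all invariant factors of ∂_1 are 1 so no torsion. So H_0 = Z^2.

H_0 = Z^2.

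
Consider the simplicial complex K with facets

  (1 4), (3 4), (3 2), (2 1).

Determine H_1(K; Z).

We work with the vertex ordering 1 < 2 < 3 < 4. The simplices of K, each written with vertices in increasing order, are:

  0-simplices (4): [1], [2], [3], [4]
  1-simplices (4): [1,2], [1,4], [2,3], [3,4]

Hence C_0 ≅ Z^4, C_1 ≅ Z^4.

∂_1: C_1 → C_0 sends each edge [p,q] (with p < q) to q − p.
The resulting 4×4 matrix has rank 3, and its Smith normal form has invariant factors (1,1,1).

Now H_k = ker ∂_k / im ∂_{k+1}, so:

  H_1: rank ker ∂_1 − rank ∂_2 = (4 − 3) − 0 = 1, and there is no ∂_2, so H_1 = Z.

(K is a triangulation of the circle S^1.)

H_1 = Z.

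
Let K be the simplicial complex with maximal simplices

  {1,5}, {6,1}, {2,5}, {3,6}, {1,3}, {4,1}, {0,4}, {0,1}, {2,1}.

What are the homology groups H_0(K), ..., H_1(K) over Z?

We work with the vertex ordering 0 < 1 < 2 < 3 < 4 < 5 < 6. The simplices of K, each written with vertices in increasing order, are:

  0-simplices (7): [0], [1], [2], [3], [4], [5], [6]
  1-simplices (9): [0,1], [0,4], [1,2], [1,3], [1,4], [1,5], [1,6], [2,5], [3,6]

giving chain groups C_0 ≅ Z^7, C_1 ≅ Z^9.

Boundary ∂_1: C_1 → C_0 maps an edge to its endpoints' difference, ∂[p,q] = q − p.
The 7×9 boundary matrix has rank 6 and Smith normal form diag(1,1,1,1,1,1).

From H_k ≅ ker(∂_k) / im(∂_{k+1}) we obtain:

  H_0: rank C_0 − rank ∂_1 = 7 − 6 = 1, and the invariant factors of ∂_1 are all 1, so H_0 ≅ Z.
  H_1: rank ker ∂_1 − rank ∂_2 = (9 − 6) − 0 = 3, and there is no ∂_2, so H_1 ≅ Z^3.

As a check, the Euler characteristic is 7 − 9 = -2, which agrees with 1 − 3 = -2.

H_0 ≅ Z,  H_1 ≅ Z^3.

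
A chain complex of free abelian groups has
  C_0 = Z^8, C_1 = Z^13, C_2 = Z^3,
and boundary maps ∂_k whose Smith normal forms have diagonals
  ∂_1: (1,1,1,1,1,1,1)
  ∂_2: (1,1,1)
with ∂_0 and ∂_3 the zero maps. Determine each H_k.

H_0 = Z,  H_1 = Z^3,  H_2 = 0.

H_0: b_0 = 8 − 0 − 7 = 1; torsion from ∂_1 factors > 1: none. So H_0 = Z.
H_1: b_1 = 13 − 7 − 3 = 3; torsion from ∂_2 factors > 1: none. So H_1 = Z^3.
H_2: b_2 = 3 − 3 − 0 = 0; torsion from ∂_3 factors > 1: none. So H_2 = 0.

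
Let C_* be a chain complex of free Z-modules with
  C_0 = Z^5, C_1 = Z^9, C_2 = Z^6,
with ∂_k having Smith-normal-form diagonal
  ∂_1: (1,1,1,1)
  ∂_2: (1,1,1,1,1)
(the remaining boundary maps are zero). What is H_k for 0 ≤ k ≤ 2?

H_0 ≅ Z,  H_1 = 0,  H_2 ≅ Z.

H_0: b_0 = 5 − 0 − 4 = 1; torsion from ∂_1 factors > 1: none. So H_0 ≅ Z.
H_1: b_1 = 9 − 4 − 5 = 0; torsion from ∂_2 factors > 1: none. So H_1 ≅ 0.
H_2: b_2 = 6 − 5 − 0 = 1; torsion from ∂_3 factors > 1: none. So H_2 ≅ Z.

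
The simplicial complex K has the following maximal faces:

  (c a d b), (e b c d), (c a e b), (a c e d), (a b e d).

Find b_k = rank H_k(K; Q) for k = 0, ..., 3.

b_0 = 1, b_1 = 0, b_2 = 0, b_3 = 1.

Order the vertices as a < b < c < d < e. Listing each simplex with vertices in this order, K has dimension 3 with simplices:

  0-simplices (5): a, b, c, d, e
  1-simplices (10): ab, ac, ad, ae, bc, bd, be, cd, ce, de
  2-simplices (10): abc, abd, abe, acd, ace, ade, bcd, bce, bde, cde
  3-simplices (5): abcd, abce, abde, acde, bcde

so the chain groups are C_0 ≅ Z^5, C_1 ≅ Z^10, C_2 ≅ Z^10, C_3 ≅ Z^5.

The boundary map ∂_1: C_1 → C_0 sends each edge [p,q] (with p < q) to q − p.
This gives a 5×10 integer matrix of rank 4; reducing to Smith normal form yields diagonal entries (1,1,1,1).

The boundary map ∂_2: C_2 → C_1 sends each 2-simplex [p,q,r] to [q,r] − [p,r] + [p,q]. For instance
  ∂cde = de − ce + cd,
  ∂abc = bc − ac + ab.
The resulting 10×10 matrix has rank 6, and its Smith normal form has invariant factors (1,1,1,1,1,1).

The boundary map ∂_3: C_3 → C_2 sends each 3-simplex σ to the alternating sum Σ_i (−1)^i (σ with its i-th vertex removed). For instance
  ∂abce = bce − ace + abe − abc,
  ∂acde = cde − ade + ace − acd.
The 10×5 boundary matrix has rank 4 and Smith normal form diag(1,1,1,1).

Reading off H_k = ker ∂_k / im ∂_{k+1}:

  H_0: rank C_0 − rank ∂_1 = 5 − 4 = 1, and the invariant factors of ∂_1 are all 1, so H_0 = Z.
  H_1: rank ker ∂_1 − rank ∂_2 = (10 − 4) − 6 = 0, and the invariant factors of ∂_2 are all 1, so H_1 = 0.
  H_2: rank ker ∂_2 − rank ∂_3 = (10 − 6) − 4 = 0, and the invariant factors of ∂_3 are all 1, so H_2 = 0.
  H_3: rank ker ∂_3 − rank ∂_4 = (5 − 4) − 0 = 1, and there is no ∂_4, so H_3 = Z.

(K is a triangulation of the 3-sphere S^3.)

Hence the Betti numbers are b_0 = 1, b_1 = 0, b_2 = 0, b_3 = 1.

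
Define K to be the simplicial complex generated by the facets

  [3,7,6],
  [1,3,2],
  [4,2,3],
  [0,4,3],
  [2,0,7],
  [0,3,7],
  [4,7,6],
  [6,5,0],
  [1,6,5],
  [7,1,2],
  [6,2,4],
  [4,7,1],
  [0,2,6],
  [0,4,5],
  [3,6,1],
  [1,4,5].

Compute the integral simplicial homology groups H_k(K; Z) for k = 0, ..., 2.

Order the vertices as 0 < 1 < 2 < 3 < 4 < 5 < 6 < 7. Listing each simplex with vertices in this order, K has dimension 2 with simplices:

  0-simplices (8): [0], [1], [2], [3], [4], [5], [6], [7]
  1-simplices (24): (24 of them)
  2-simplices (16): [0,2,6], [0,2,7], [0,3,4], [0,3,7], [0,4,5], [0,5,6], [1,2,3], [1,2,7], [1,3,6], [1,4,5], [1,4,7], [1,5,6], [2,3,4], [2,4,6], [3,6,7], [4,6,7]

Hence C_0 ≅ Z^8, C_1 ≅ Z^24, C_2 ≅ Z^16.

Boundary ∂_1: C_1 → C_0 maps an edge to its endpoints' difference, ∂[p,q] = q − p.
The 8×24 boundary matrix has rank 7 and Smith normal form diag(1,1,1,1,1,1,1).

∂_2: C_2 → C_1 sends each 2-simplex [p,q,r] to [q,r] − [p,r] + [p,q]. For instance
  ∂[0,3,4] = [3,4] − [0,4] + [0,3],
  ∂[0,5,6] = [5,6] − [0,6] + [0,5].
The 24×16 boundary matrix has rank 15 and Smith normal form diag(1,1,1,1,1,1,1,1,1,1,1,1,1,1,1).

Computing H_k = (kernel of ∂_k) / (image of ∂_{k+1}):

  H_0: rank C_0 − rank ∂_1 = 8 − 7 = 1, and the invariant factors of ∂_1 are all 1, so H_0 ≅ Z.
  H_1: rank ker ∂_1 − rank ∂_2 = (24 − 7) − 15 = 2, and the invariant factors of ∂_2 are all 1, so H_1 ≅ Z^2.
  H_2: rank ker ∂_2 − rank ∂_3 = (16 − 15) − 0 = 1, and there is no ∂_3, so H_2 ≅ Z.

(K is a triangulation of the torus T^2.)

H_0 ≅ Z,  H_1 ≅ Z^2,  H_2 ≅ Z.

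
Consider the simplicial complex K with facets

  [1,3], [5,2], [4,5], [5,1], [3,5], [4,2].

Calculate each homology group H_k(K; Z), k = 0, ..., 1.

H_0 = Z,  H_1 = Z^2.

We work with the vertex ordering 1 < 2 < 3 < 4 < 5. The simplices of K, each written with vertices in increasing order, are:

  0-simplices (5): [1], [2], [3], [4], [5]
  1-simplices (6): [1,3], [1,5], [2,4], [2,5], [3,5], [4,5]

Hence C_0 ≅ Z^5, C_1 ≅ Z^6.

∂_1: C_1 → C_0 maps an edge to its endpoints' difference, ∂[p,q] = q − p. For instance
  ∂[2,4] = [4] − [2].
This gives a 5×6 integer matrix of rank 4; reducing to Smith normal form yields diagonal entries (1,1,1,1).

Computing H_k = (kernel of ∂_k) / (image of ∂_{k+1}):

  H_0: rank C_0 − rank ∂_1 = 5 − 4 = 1, and the invariant factors of ∂_1 are all 1, so H_0 = Z.
  H_1: rank ker ∂_1 − rank ∂_2 = (6 − 4) − 0 = 2, and there is no ∂_2, so H_1 = Z^2.

As a check, the Euler characteristic is 5 − 6 = -1, which agrees with 1 − 2 = -1.
(K is a triangulation of a wedge of 2 circles.)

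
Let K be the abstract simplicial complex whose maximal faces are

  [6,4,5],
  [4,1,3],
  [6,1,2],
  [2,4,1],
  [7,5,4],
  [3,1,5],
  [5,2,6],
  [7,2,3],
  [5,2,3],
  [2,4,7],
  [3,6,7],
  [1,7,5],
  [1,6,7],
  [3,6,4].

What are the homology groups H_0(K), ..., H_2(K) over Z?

H_0 = Z,  H_1 = Z^2,  H_2 = Z.

We work with the vertex ordering 1 < 2 < 3 < 4 < 5 < 6 < 7. The simplices of K, each written with vertices in increasing order, are:

  0-simplices (7): [1], [2], [3], [4], [5], [6], [7]
  1-simplices (21): [1,2], [1,3], [1,4], [1,5], [1,6], [1,7], [2,3], [2,4], [2,5], [2,6], [2,7], [3,4], [3,5], [3,6], [3,7], [4,5], [4,6], [4,7], [5,6], [5,7], [6,7]
  2-simplices (14): [1,2,4], [1,2,6], [1,3,4], [1,3,5], [1,5,7], [1,6,7], [2,3,5], [2,3,7], [2,4,7], [2,5,6], [3,4,6], [3,6,7], [4,5,6], [4,5,7]

giving chain groups C_0 ≅ Z^7, C_1 ≅ Z^21, C_2 ≅ Z^14.

∂_1: C_1 → C_0 sends each edge [p,q] (with p < q) to q − p.
The resulting 7×21 matrix has rank 6, and its Smith normal form has invariant factors (1,1,1,1,1,1).

The boundary map ∂_2: C_2 → C_1 maps a triangle to the signed sum of its edges. For instance
  ∂[1,3,4] = [3,4] − [1,4] + [1,3],
  ∂[3,6,7] = [6,7] − [3,7] + [3,6].
The resulting 21×14 matrix has rank 13, and its Smith normal form has invariant factors (1,1,1,1,1,1,1,1,1,1,1,1,1).

Now H_k = ker ∂_k / im ∂_{k+1}, so:

  H_0: rank C_0 − rank ∂_1 = 7 − 6 = 1, and the invariant factors of ∂_1 are all 1, so H_0 = Z.
  H_1: rank ker ∂_1 − rank ∂_2 = (21 − 6) − 13 = 2, and the invariant factors of ∂_2 are all 1, so H_1 = Z^2.
  H_2: rank ker ∂_2 − rank ∂_3 = (14 − 13) − 0 = 1, and there is no ∂_3, so H_2 = Z.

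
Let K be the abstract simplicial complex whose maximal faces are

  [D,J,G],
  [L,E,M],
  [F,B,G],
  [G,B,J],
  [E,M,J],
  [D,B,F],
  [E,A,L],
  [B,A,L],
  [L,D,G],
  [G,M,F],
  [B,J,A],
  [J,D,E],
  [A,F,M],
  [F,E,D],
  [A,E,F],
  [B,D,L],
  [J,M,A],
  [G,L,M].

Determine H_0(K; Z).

H_0 ≅ Z.

Take the total order A < B < D < E < F < G < J < L < M on the vertex set. Then K (dimension 2) consists of the simplices:

  0-simplices (9): A, B, D, E, F, G, J, L, M
  1-simplices (27): AB, AE, AF, AJ, AL, AM, BD, BF, BG, BJ, BL, DE, DF, DG, DJ, DL, EF, EJ, EL, EM, FG, FM, GJ, GL, GM, JM, LM
  2-simplices (18): ABJ, ABL, AEF, AEL, AFM, AJM, BDF, BDL, BFG, BGJ, DEF, DEJ, DGJ, DGL, EJM, ELM, FGM, GLM

giving chain groups C_0 ≅ Z^9, C_1 ≅ Z^27, C_2 ≅ Z^18.

The boundary map ∂_1: C_1 → C_0 sends each edge [p,q] (with p < q) to q − p.
As a 9×27 matrix over Z this has rank 8, with invariant factors (1,1,1,1,1,1,1,1).

The boundary map ∂_2: C_2 → C_1 sends each 2-simplex [p,q,r] to [q,r] − [p,r] + [p,q]. For instance
  ∂AFM = FM − AM + AF,
  ∂BFG = FG − BG + BF.
As a 27×18 matrix over Z this has rank 18, with invariant factors (1,1,1,1,1,1,1,1,1,1,1,1,1,1,1,1,1,2).

From H_k ≅ ker(∂_k) / im(∂_{k+1}) we obtain:

  H_0: rank C_0 − rank ∂_1 = 9 − 8 = 1, and the invariant factors of ∂_1 are all 1, so H_0 = Z.

(K is a triangulation of the Klein bottle.)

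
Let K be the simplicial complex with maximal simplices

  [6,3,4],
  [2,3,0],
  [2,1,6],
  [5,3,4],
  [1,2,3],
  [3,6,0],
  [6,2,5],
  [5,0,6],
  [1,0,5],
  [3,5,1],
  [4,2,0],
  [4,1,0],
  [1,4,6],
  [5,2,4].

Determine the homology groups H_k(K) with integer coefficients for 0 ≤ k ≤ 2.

We work with the vertex ordering 0 < 1 < 2 < 3 < 4 < 5 < 6. The simplices of K, each written with vertices in increasing order, are:

  0-simplices (7): [0], [1], [2], [3], [4], [5], [6]
  1-simplices (21): [0,1], [0,2], [0,3], [0,4], [0,5], [0,6], [1,2], [1,3], [1,4], [1,5], [1,6], [2,3], [2,4], [2,5], [2,6], [3,4], [3,5], [3,6], [4,5], [4,6], [5,6]
  2-simplices (14): [0,1,4], [0,1,5], [0,2,3], [0,2,4], [0,3,6], [0,5,6], [1,2,3], [1,2,6], [1,3,5], [1,4,6], [2,4,5], [2,5,6], [3,4,5], [3,4,6]

Hence C_0 ≅ Z^7, C_1 ≅ Z^21, C_2 ≅ Z^14.

Boundary ∂_1: C_1 → C_0 is given by ∂[p,q] = [q] − [p]. For instance
  ∂[3,6] = [6] − [3].
As a 7×21 matrix over Z this has rank 6, with invariant factors (1,1,1,1,1,1).

The boundary map ∂_2: C_2 → C_1 maps a triangle to the signed sum of its edges. For instance
  ∂[3,4,6] = [4,6] − [3,6] + [3,4],
  ∂[0,1,5] = [1,5] − [0,5] + [0,1].
The 21×14 boundary matrix has rank 13 and Smith normal form diag(1,1,1,1,1,1,1,1,1,1,1,1,1).

Now H_k = ker ∂_k / im ∂_{k+1}, so:

  H_0: rank C_0 − rank ∂_1 = 7 − 6 = 1, and the invariant factors of ∂_1 are all 1, so H_0 ≅ Z.
  H_1: rank ker ∂_1 − rank ∂_2 = (21 − 6) − 13 = 2, and the invariant factors of ∂_2 are all 1, so H_1 ≅ Z^2.
  H_2: rank ker ∂_2 − rank ∂_3 = (14 − 13) − 0 = 1, and there is no ∂_3, so H_2 ≅ Z.

As a check, the Euler characteristic is 7 − 21 + 14 = 0, which agrees with 1 − 2 + 1 = 0.

H_0 = Z,  H_1 = Z^2,  H_2 = Z.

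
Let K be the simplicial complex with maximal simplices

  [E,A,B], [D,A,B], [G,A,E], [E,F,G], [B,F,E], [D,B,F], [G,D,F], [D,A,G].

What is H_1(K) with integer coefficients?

K has 6 vertices, 12 edges, 8 triangles.
rank ∂_1 = 5, rank ∂_2 = 7 ⇒ b_1 = 12 − 5 − 7 = 0; all invariant factors of ∂_2 are 1 so no torsion. So H_1 ≅ 0.

H_1 = 0.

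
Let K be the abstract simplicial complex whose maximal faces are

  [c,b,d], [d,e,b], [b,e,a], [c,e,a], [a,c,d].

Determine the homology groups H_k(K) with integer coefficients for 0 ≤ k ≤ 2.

Fix the vertex order a < b < c < d < e and write every simplex with vertices in increasing order. Then dim K = 2 and the simplices of K are:

  0-simplices (5): a, b, c, d, e
  1-simplices (10): ab, ac, ad, ae, bc, bd, be, cd, ce, de
  2-simplices (5): abe, acd, ace, bcd, bde

so the chain groups are C_0 ≅ Z^5, C_1 ≅ Z^10, C_2 ≅ Z^5.

∂_1: C_1 → C_0 maps an edge to its endpoints' difference, ∂[p,q] = q − p. For instance
  ∂ac = c − a.
This gives a 5×10 integer matrix of rank 4; reducing to Smith normal form yields diagonal entries (1,1,1,1).

Boundary ∂_2: C_2 → C_1 maps a triangle to the signed sum of its edges. For instance
  ∂acd = cd − ad + ac,
  ∂bde = de − be + bd.
As a 10×5 matrix over Z this has rank 5, with invariant factors (1,1,1,1,1).

Now H_k = ker ∂_k / im ∂_{k+1}, so:

  H_0: rank C_0 − rank ∂_1 = 5 − 4 = 1, and the invariant factors of ∂_1 are all 1, so H_0 ≅ Z.
  H_1: rank ker ∂_1 − rank ∂_2 = (10 − 4) − 5 = 1, and the invariant factors of ∂_2 are all 1, so H_1 ≅ Z.
  H_2: rank ker ∂_2 − rank ∂_3 = (5 − 5) − 0 = 0, and there is no ∂_3, so H_2 ≅ 0.

H_0 = Z,  H_1 = Z,  H_2 = 0.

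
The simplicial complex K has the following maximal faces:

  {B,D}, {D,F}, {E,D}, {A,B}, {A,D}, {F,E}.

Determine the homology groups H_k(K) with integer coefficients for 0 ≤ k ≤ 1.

Fix the vertex order A < B < D < E < F and write every simplex with vertices in increasing order. Then dim K = 1 and the simplices of K are:

  0-simplices (5): A, B, D, E, F
  1-simplices (6): AB, AD, BD, DE, DF, EF

giving chain groups C_0 ≅ Z^5, C_1 ≅ Z^6.

∂_1: C_1 → C_0 is given by ∂[p,q] = [q] − [p].
This gives a 5×6 integer matrix of rank 4; reducing to Smith normal form yields diagonal entries (1,1,1,1).

Now H_k = ker ∂_k / im ∂_{k+1}, so:

  H_0: rank C_0 − rank ∂_1 = 5 − 4 = 1, and the invariant factors of ∂_1 are all 1, so H_0 ≅ Z.
  H_1: rank ker ∂_1 − rank ∂_2 = (6 − 4) − 0 = 2, and there is no ∂_2, so H_1 ≅ Z^2.

As a check, the Euler characteristic is 5 − 6 = -1, which agrees with 1 − 2 = -1.
(K is a triangulation of a wedge of 2 circles.)

H_0 = Z,  H_1 = Z^2.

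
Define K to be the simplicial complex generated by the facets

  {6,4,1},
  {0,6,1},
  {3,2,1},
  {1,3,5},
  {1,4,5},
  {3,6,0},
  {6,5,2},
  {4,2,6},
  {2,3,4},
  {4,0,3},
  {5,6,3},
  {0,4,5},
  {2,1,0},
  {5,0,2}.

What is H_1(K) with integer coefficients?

Take the total order 0 < 1 < 2 < 3 < 4 < 5 < 6 on the vertex set. Then K (dimension 2) consists of the simplices:

  0-simplices (7): [0], [1], [2], [3], [4], [5], [6]
  1-simplices (21): [0,1], [0,2], [0,3], [0,4], [0,5], [0,6], [1,2], [1,3], [1,4], [1,5], [1,6], [2,3], [2,4], [2,5], [2,6], [3,4], [3,5], [3,6], [4,5], [4,6], [5,6]
  2-simplices (14): [0,1,2], [0,1,6], [0,2,5], [0,3,4], [0,3,6], [0,4,5], [1,2,3], [1,3,5], [1,4,5], [1,4,6], [2,3,4], [2,4,6], [2,5,6], [3,5,6]

giving chain groups C_0 ≅ Z^7, C_1 ≅ Z^21, C_2 ≅ Z^14.

The boundary map ∂_1: C_1 → C_0 maps an edge to its endpoints' difference, ∂[p,q] = q − p.
The 7×21 boundary matrix has rank 6 and Smith normal form diag(1,1,1,1,1,1).

Boundary ∂_2: C_2 → C_1 acts by ∂[p,q,r] = [q,r] − [p,r] + [p,q]. For instance
  ∂[1,3,5] = [3,5] − [1,5] + [1,3],
  ∂[0,2,5] = [2,5] − [0,5] + [0,2].
This gives a 21×14 integer matrix of rank 13; reducing to Smith normal form yields diagonal entries (1,1,1,1,1,1,1,1,1,1,1,1,1).

Now H_k = ker ∂_k / im ∂_{k+1}, so:

  H_1: rank ker ∂_1 − rank ∂_2 = (21 − 6) − 13 = 2, and the invariant factors of ∂_2 are all 1, so H_1 ≅ Z^2.

(K is a triangulation of the torus T^2.)

H_1 = Z^2.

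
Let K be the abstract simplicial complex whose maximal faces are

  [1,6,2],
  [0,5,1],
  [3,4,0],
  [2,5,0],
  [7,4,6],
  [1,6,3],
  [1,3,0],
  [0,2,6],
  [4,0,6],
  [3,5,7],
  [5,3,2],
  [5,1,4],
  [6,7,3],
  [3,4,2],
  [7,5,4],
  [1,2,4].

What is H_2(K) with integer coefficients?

We work with the vertex ordering 0 < 1 < 2 < 3 < 4 < 5 < 6 < 7. The simplices of K, each written with vertices in increasing order, are:

  0-simplices (8): [0], [1], [2], [3], [4], [5], [6], [7]
  1-simplices (24): (24 of them)
  2-simplices (16): [0,1,3], [0,1,5], [0,2,5], [0,2,6], [0,3,4], [0,4,6], [1,2,4], [1,2,6], [1,3,6], [1,4,5], [2,3,4], [2,3,5], [3,5,7], [3,6,7], [4,5,7], [4,6,7]

giving chain groups C_0 ≅ Z^8, C_1 ≅ Z^24, C_2 ≅ Z^16.

∂_1: C_1 → C_0 sends each edge [p,q] (with p < q) to q − p. For instance
  ∂[3,6] = [6] − [3].
The resulting 8×24 matrix has rank 7, and its Smith normal form has invariant factors (1,1,1,1,1,1,1).

∂_2: C_2 → C_1 maps a triangle to the signed sum of its edges. For instance
  ∂[0,2,5] = [2,5] − [0,5] + [0,2],
  ∂[0,4,6] = [4,6] − [0,6] + [0,4].
The resulting 24×16 matrix has rank 15, and its Smith normal form has invariant factors (1,1,1,1,1,1,1,1,1,1,1,1,1,1,1).

Reading off H_k = ker ∂_k / im ∂_{k+1}:

  H_2: rank ker ∂_2 − rank ∂_3 = (16 − 15) − 0 = 1, and there is no ∂_3, so H_2 = Z.

H_2 = Z.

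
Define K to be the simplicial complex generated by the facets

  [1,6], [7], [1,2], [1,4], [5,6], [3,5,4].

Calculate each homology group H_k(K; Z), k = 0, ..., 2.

Fix the vertex order 1 < 2 < 3 < 4 < 5 < 6 < 7 and write every simplex with vertices in increasing order. Then dim K = 2 and the simplices of K are:

  0-simplices (7): [1], [2], [3], [4], [5], [6], [7]
  1-simplices (7): [1,2], [1,4], [1,6], [3,4], [3,5], [4,5], [5,6]
  2-simplices (1): [3,4,5]

so the chain groups are C_0 ≅ Z^7, C_1 ≅ Z^7, C_2 ≅ Z^1.

The boundary map ∂_1: C_1 → C_0 sends each edge [p,q] (with p < q) to q − p. For instance
  ∂[1,4] = [4] − [1].
The resulting 7×7 matrix has rank 5, and its Smith normal form has invariant factors (1,1,1,1,1).

∂_2: C_2 → C_1 sends each 2-simplex [p,q,r] to [q,r] − [p,r] + [p,q]. For instance
  ∂[3,4,5] = [4,5] − [3,5] + [3,4].
The 7×1 boundary matrix has rank 1 and Smith normal form diag(1).

From H_k ≅ ker(∂_k) / im(∂_{k+1}) we obtain:

  H_0: rank C_0 − rank ∂_1 = 7 − 5 = 2, and the invariant factors of ∂_1 are all 1, so H_0 ≅ Z^2.
  H_1: rank ker ∂_1 − rank ∂_2 = (7 − 5) − 1 = 1, and the invariant factors of ∂_2 are all 1, so H_1 ≅ Z.
  H_2: rank ker ∂_2 − rank ∂_3 = (1 − 1) − 0 = 0, and there is no ∂_3, so H_2 ≅ 0.

H_0 ≅ Z^2,  H_1 ≅ Z,  H_2 = 0.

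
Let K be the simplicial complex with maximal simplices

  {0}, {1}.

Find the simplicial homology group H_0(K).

H_0 ≅ Z^2.

Fix the vertex order 0 < 1 and write every simplex with vertices in increasing order. Then dim K = 0 and the simplices of K are:

  0-simplices (2): [0], [1]

Hence C_0 ≅ Z^2.

Now H_k = ker ∂_k / im ∂_{k+1}, so:

  H_0: rank C_0 − rank ∂_1 = 2 − 0 = 2, and there is no ∂_1, so H_0 = Z^2.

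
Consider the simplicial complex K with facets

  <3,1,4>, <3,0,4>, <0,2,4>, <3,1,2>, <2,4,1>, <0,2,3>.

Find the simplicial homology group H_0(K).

H_0 = Z.

We work with the vertex ordering 0 < 1 < 2 < 3 < 4. The simplices of K, each written with vertices in increasing order, are:

  0-simplices (5): [0], [1], [2], [3], [4]
  1-simplices (9): [0,2], [0,3], [0,4], [1,2], [1,3], [1,4], [2,3], [2,4], [3,4]
  2-simplices (6): [0,2,3], [0,2,4], [0,3,4], [1,2,3], [1,2,4], [1,3,4]

so the chain groups are C_0 ≅ Z^5, C_1 ≅ Z^9, C_2 ≅ Z^6.

Boundary ∂_1: C_1 → C_0 maps an edge to its endpoints' difference, ∂[p,q] = q − p.
This gives a 5×9 integer matrix of rank 4; reducing to Smith normal form yields diagonal entries (1,1,1,1).

The boundary map ∂_2: C_2 → C_1 maps a triangle to the signed sum of its edges. For instance
  ∂[1,2,4] = [2,4] − [1,4] + [1,2],
  ∂[1,3,4] = [3,4] − [1,4] + [1,3].
As a 9×6 matrix over Z this has rank 5, with invariant factors (1,1,1,1,1).

From H_k ≅ ker(∂_k) / im(∂_{k+1}) we obtain:

  H_0: rank C_0 − rank ∂_1 = 5 − 4 = 1, and the invariant factors of ∂_1 are all 1, so H_0 ≅ Z.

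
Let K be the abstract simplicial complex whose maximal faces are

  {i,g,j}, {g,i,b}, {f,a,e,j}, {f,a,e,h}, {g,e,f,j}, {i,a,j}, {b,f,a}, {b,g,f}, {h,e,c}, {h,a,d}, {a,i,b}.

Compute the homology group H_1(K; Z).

H_1 ≅ 0.

Fix the vertex order a < b < c < d < e < f < g < h < i < j and write every simplex with vertices in increasing order. Then dim K = 3 and the simplices of K are:

  0-simplices (10): a, b, c, d, e, f, g, h, i, j
  1-simplices (23): ab, ad, ae, af, ah, ai, aj, bf, bg, bi, ce, ch, dh, ef, eg, eh, ej, fg, fh, fj, gi, gj, ij
  2-simplices (18): abf, abi, adh, aef, aeh, aej, afh, afj, aij, bfg, bgi, ceh, efg, efh, efj, egj, fgj, gij
  3-simplices (3): aefh, aefj, efgj

so the chain groups are C_0 ≅ Z^10, C_1 ≅ Z^23, C_2 ≅ Z^18, C_3 ≅ Z^3.

The boundary map ∂_1: C_1 → C_0 sends each edge [p,q] (with p < q) to q − p.
The resulting 10×23 matrix has rank 9, and its Smith normal form has invariant factors (1,1,1,1,1,1,1,1,1).

The boundary map ∂_2: C_2 → C_1 acts by ∂[p,q,r] = [q,r] − [p,r] + [p,q]. For instance
  ∂aej = ej − aj + ae,
  ∂adh = dh − ah + ad.
The resulting 23×18 matrix has rank 14, and its Smith normal form has invariant factors (1,1,1,1,1,1,1,1,1,1,1,1,1,1).

∂_3: C_3 → C_2 sends each 3-simplex σ to the alternating sum Σ_i (−1)^i (σ with its i-th vertex removed). For instance
  ∂efgj = fgj − egj + efj − efg,
  ∂aefj = efj − afj + aej − aef.
The 18×3 boundary matrix has rank 3 and Smith normal form diag(1,1,1).

Reading off H_k = ker ∂_k / im ∂_{k+1}:

  H_1: rank ker ∂_1 − rank ∂_2 = (23 − 9) − 14 = 0, and the invariant factors of ∂_2 are all 1, so H_1 ≅ 0.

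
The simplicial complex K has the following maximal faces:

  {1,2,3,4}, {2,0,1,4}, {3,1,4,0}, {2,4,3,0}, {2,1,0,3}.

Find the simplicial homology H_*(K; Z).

Take the total order 0 < 1 < 2 < 3 < 4 on the vertex set. Then K (dimension 3) consists of the simplices:

  0-simplices (5): [0], [1], [2], [3], [4]
  1-simplices (10): [0,1], [0,2], [0,3], [0,4], [1,2], [1,3], [1,4], [2,3], [2,4], [3,4]
  2-simplices (10): [0,1,2], [0,1,3], [0,1,4], [0,2,3], [0,2,4], [0,3,4], [1,2,3], [1,2,4], [1,3,4], [2,3,4]
  3-simplices (5): [0,1,2,3], [0,1,2,4], [0,1,3,4], [0,2,3,4], [1,2,3,4]

Hence C_0 ≅ Z^5, C_1 ≅ Z^10, C_2 ≅ Z^10, C_3 ≅ Z^5.

The boundary map ∂_1: C_1 → C_0 maps an edge to its endpoints' difference, ∂[p,q] = q − p.
As a 5×10 matrix over Z this has rank 4, with invariant factors (1,1,1,1).

Boundary ∂_2: C_2 → C_1 maps a triangle to the signed sum of its edges. For instance
  ∂[0,2,4] = [2,4] − [0,4] + [0,2],
  ∂[0,1,4] = [1,4] − [0,4] + [0,1].
The resulting 10×10 matrix has rank 6, and its Smith normal form has invariant factors (1,1,1,1,1,1).

∂_3: C_3 → C_2 sends each 3-simplex σ to the alternating sum Σ_i (−1)^i (σ with its i-th vertex removed). For instance
  ∂[0,1,2,3] = [1,2,3] − [0,2,3] + [0,1,3] − [0,1,2],
  ∂[0,2,3,4] = [2,3,4] − [0,3,4] + [0,2,4] − [0,2,3].
The resulting 10×5 matrix has rank 4, and its Smith normal form has invariant factors (1,1,1,1).

From H_k ≅ ker(∂_k) / im(∂_{k+1}) we obtain:

  H_0: rank C_0 − rank ∂_1 = 5 − 4 = 1, and the invariant factors of ∂_1 are all 1, so H_0 ≅ Z.
  H_1: rank ker ∂_1 − rank ∂_2 = (10 − 4) − 6 = 0, and the invariant factors of ∂_2 are all 1, so H_1 ≅ 0.
  H_2: rank ker ∂_2 − rank ∂_3 = (10 − 6) − 4 = 0, and the invariant factors of ∂_3 are all 1, so H_2 ≅ 0.
  H_3: rank ker ∂_3 − rank ∂_4 = (5 − 4) − 0 = 1, and there is no ∂_4, so H_3 ≅ Z.

(K is a triangulation of the 3-sphere S^3.)

H_0 ≅ Z,  H_1 = 0,  H_2 = 0,  H_3 ≅ Z.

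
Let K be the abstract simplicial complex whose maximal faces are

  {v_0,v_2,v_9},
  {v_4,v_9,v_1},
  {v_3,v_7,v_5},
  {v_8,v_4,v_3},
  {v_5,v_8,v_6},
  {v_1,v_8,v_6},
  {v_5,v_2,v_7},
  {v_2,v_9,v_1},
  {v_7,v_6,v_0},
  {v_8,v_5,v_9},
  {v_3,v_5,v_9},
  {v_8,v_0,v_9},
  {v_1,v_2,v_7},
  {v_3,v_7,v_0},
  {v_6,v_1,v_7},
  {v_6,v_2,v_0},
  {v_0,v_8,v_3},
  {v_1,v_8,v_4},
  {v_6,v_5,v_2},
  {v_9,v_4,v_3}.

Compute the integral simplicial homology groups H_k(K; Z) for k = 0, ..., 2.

H_0 ≅ Z,  H_1 ≅ Z ⊕ Z/2,  H_2 = 0.

Order the vertices as v_0 < v_1 < v_2 < v_3 < v_4 < v_5 < v_6 < v_7 < v_8 < v_9. Listing each simplex with vertices in this order, K has dimension 2 with simplices:

  0-simplices (10): [v_0], [v_1], [v_2], [v_3], [v_4], [v_5], [v_6], [v_7], [v_8], [v_9]
  1-simplices (30): (30 of them)
  2-simplices (20): (20 of them)

Hence C_0 ≅ Z^10, C_1 ≅ Z^30, C_2 ≅ Z^20.

The boundary map ∂_1: C_1 → C_0 is given by ∂[p,q] = [q] − [p]. For instance
  ∂[v_1,v_4] = [v_4] − [v_1].
This gives a 10×30 integer matrix of rank 9; reducing to Smith normal form yields diagonal entries (1,1,1,1,1,1,1,1,1).

∂_2: C_2 → C_1 acts by ∂[p,q,r] = [q,r] − [p,r] + [p,q]. For instance
  ∂[v_5,v_8,v_9] = [v_8,v_9] − [v_5,v_9] + [v_5,v_8],
  ∂[v_1,v_4,v_9] = [v_4,v_9] − [v_1,v_9] + [v_1,v_4].
This gives a 30×20 integer matrix of rank 20; reducing to Smith normal form yields diagonal entries (1,1,1,1,1,1,1,1,1,1,1,1,1,1,1,1,1,1,1,2).

Now H_k = ker ∂_k / im ∂_{k+1}, so:

  H_0: rank C_0 − rank ∂_1 = 10 − 9 = 1, and the invariant factors of ∂_1 are all 1, so H_0 = Z.
  H_1: rank ker ∂_1 − rank ∂_2 = (30 − 9) − 20 = 1, and ∂_2 has invariant factor 2 > 1, so H_1 = Z ⊕ Z/2.
  H_2: rank ker ∂_2 − rank ∂_3 = (20 − 20) − 0 = 0, and there is no ∂_3, so H_2 = 0.

As a check, the Euler characteristic is 10 − 30 + 20 = 0, which agrees with 1 − 1 + 0 = 0.
(K is a triangulation of the Klein bottle.)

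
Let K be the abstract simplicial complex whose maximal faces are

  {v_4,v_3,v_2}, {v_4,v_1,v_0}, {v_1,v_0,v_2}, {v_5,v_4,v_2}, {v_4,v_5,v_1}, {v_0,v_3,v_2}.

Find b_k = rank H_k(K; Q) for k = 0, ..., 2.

b_0 = 1, b_1 = 1, b_2 = 0.

Order the vertices as v_0 < v_1 < v_2 < v_3 < v_4 < v_5. Listing each simplex with vertices in this order, K has dimension 2 with simplices:

  0-simplices (6): [v_0], [v_1], [v_2], [v_3], [v_4], [v_5]
  1-simplices (12): [v_0,v_1], [v_0,v_2], [v_0,v_3], [v_0,v_4], [v_1,v_2], [v_1,v_4], [v_1,v_5], [v_2,v_3], [v_2,v_4], [v_2,v_5], [v_3,v_4], [v_4,v_5]
  2-simplices (6): [v_0,v_1,v_2], [v_0,v_1,v_4], [v_0,v_2,v_3], [v_1,v_4,v_5], [v_2,v_3,v_4], [v_2,v_4,v_5]

so the chain groups are C_0 ≅ Z^6, C_1 ≅ Z^12, C_2 ≅ Z^6.

Boundary ∂_1: C_1 → C_0 maps an edge to its endpoints' difference, ∂[p,q] = q − p. For instance
  ∂[v_2,v_3] = [v_3] − [v_2].
The resulting 6×12 matrix has rank 5, and its Smith normal form has invariant factors (1,1,1,1,1).

∂_2: C_2 → C_1 maps a triangle to the signed sum of its edges. For instance
  ∂[v_0,v_1,v_4] = [v_1,v_4] − [v_0,v_4] + [v_0,v_1],
  ∂[v_2,v_3,v_4] = [v_3,v_4] − [v_2,v_4] + [v_2,v_3].
The resulting 12×6 matrix has rank 6, and its Smith normal form has invariant factors (1,1,1,1,1,1).

Now H_k = ker ∂_k / im ∂_{k+1}, so:

  H_0: rank C_0 − rank ∂_1 = 6 − 5 = 1, and the invariant factors of ∂_1 are all 1, so H_0 ≅ Z.
  H_1: rank ker ∂_1 − rank ∂_2 = (12 − 5) − 6 = 1, and the invariant factors of ∂_2 are all 1, so H_1 ≅ Z.
  H_2: rank ker ∂_2 − rank ∂_3 = (6 − 6) − 0 = 0, and there is no ∂_3, so H_2 ≅ 0.

As a check, the Euler characteristic is 6 − 12 + 6 = 0, which agrees with 1 − 1 + 0 = 0.

Hence the Betti numbers are b_0 = 1, b_1 = 1, b_2 = 0.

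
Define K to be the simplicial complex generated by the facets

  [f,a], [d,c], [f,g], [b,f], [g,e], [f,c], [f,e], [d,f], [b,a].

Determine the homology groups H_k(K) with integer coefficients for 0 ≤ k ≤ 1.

Take the total order a < b < c < d < e < f < g on the vertex set. Then K (dimension 1) consists of the simplices:

  0-simplices (7): a, b, c, d, e, f, g
  1-simplices (9): ab, af, bf, cd, cf, df, ef, eg, fg

so the chain groups are C_0 ≅ Z^7, C_1 ≅ Z^9.

The boundary map ∂_1: C_1 → C_0 maps an edge to its endpoints' difference, ∂[p,q] = q − p. For instance
  ∂ab = b − a.
The resulting 7×9 matrix has rank 6, and its Smith normal form has invariant factors (1,1,1,1,1,1).

From H_k ≅ ker(∂_k) / im(∂_{k+1}) we obtain:

  H_0: rank C_0 − rank ∂_1 = 7 − 6 = 1, and the invariant factors of ∂_1 are all 1, so H_0 ≅ Z.
  H_1: rank ker ∂_1 − rank ∂_2 = (9 − 6) − 0 = 3, and there is no ∂_2, so H_1 ≅ Z^3.

H_0 = Z,  H_1 = Z^3.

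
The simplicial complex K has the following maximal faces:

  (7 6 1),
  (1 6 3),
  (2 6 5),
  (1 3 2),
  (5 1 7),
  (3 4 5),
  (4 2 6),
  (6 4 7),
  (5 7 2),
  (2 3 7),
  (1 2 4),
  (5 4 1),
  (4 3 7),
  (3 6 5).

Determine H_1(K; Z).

We work with the vertex ordering 1 < 2 < 3 < 4 < 5 < 6 < 7. The simplices of K, each written with vertices in increasing order, are:

  0-simplices (7): [1], [2], [3], [4], [5], [6], [7]
  1-simplices (21): [1,2], [1,3], [1,4], [1,5], [1,6], [1,7], [2,3], [2,4], [2,5], [2,6], [2,7], [3,4], [3,5], [3,6], [3,7], [4,5], [4,6], [4,7], [5,6], [5,7], [6,7]
  2-simplices (14): [1,2,3], [1,2,4], [1,3,6], [1,4,5], [1,5,7], [1,6,7], [2,3,7], [2,4,6], [2,5,6], [2,5,7], [3,4,5], [3,4,7], [3,5,6], [4,6,7]

Hence C_0 ≅ Z^7, C_1 ≅ Z^21, C_2 ≅ Z^14.

The boundary map ∂_1: C_1 → C_0 is given by ∂[p,q] = [q] − [p]. For instance
  ∂[3,4] = [4] − [3].
As a 7×21 matrix over Z this has rank 6, with invariant factors (1,1,1,1,1,1).

∂_2: C_2 → C_1 sends each 2-simplex [p,q,r] to [q,r] − [p,r] + [p,q]. For instance
  ∂[2,3,7] = [3,7] − [2,7] + [2,3],
  ∂[1,4,5] = [4,5] − [1,5] + [1,4].
As a 21×14 matrix over Z this has rank 13, with invariant factors (1,1,1,1,1,1,1,1,1,1,1,1,1).

Now H_k = ker ∂_k / im ∂_{k+1}, so:

  H_1: rank ker ∂_1 − rank ∂_2 = (21 − 6) − 13 = 2, and the invariant factors of ∂_2 are all 1, so H_1 ≅ Z^2.

H_1 = Z^2.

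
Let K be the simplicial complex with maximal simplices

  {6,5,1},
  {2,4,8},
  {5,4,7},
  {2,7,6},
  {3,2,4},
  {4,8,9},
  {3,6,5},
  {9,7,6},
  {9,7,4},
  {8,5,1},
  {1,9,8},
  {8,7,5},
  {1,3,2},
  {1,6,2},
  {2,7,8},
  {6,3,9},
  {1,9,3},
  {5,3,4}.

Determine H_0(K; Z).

H_0 = Z.

Fix the vertex order 1 < 2 < 3 < 4 < 5 < 6 < 7 < 8 < 9 and write every simplex with vertices in increasing order. Then dim K = 2 and the simplices of K are:

  0-simplices (9): [1], [2], [3], [4], [5], [6], [7], [8], [9]
  1-simplices (27): (27 of them)
  2-simplices (18): [1,2,3], [1,2,6], [1,3,9], [1,5,6], [1,5,8], [1,8,9], [2,3,4], [2,4,8], [2,6,7], [2,7,8], [3,4,5], [3,5,6], [3,6,9], [4,5,7], [4,7,9], [4,8,9], [5,7,8], [6,7,9]

Hence C_0 ≅ Z^9, C_1 ≅ Z^27, C_2 ≅ Z^18.

Boundary ∂_1: C_1 → C_0 sends each edge [p,q] (with p < q) to q − p.
This gives a 9×27 integer matrix of rank 8; reducing to Smith normal form yields diagonal entries (1,1,1,1,1,1,1,1).

Boundary ∂_2: C_2 → C_1 maps a triangle to the signed sum of its edges. For instance
  ∂[1,3,9] = [3,9] − [1,9] + [1,3],
  ∂[1,2,6] = [2,6] − [1,6] + [1,2].
As a 27×18 matrix over Z this has rank 18, with invariant factors (1,1,1,1,1,1,1,1,1,1,1,1,1,1,1,1,1,2).

Reading off H_k = ker ∂_k / im ∂_{k+1}:

  H_0: rank C_0 − rank ∂_1 = 9 − 8 = 1, and the invariant factors of ∂_1 are all 1, so H_0 = Z.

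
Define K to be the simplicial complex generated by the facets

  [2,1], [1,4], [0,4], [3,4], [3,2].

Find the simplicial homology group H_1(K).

Take the total order 0 < 1 < 2 < 3 < 4 on the vertex set. Then K (dimension 1) consists of the simplices:

  0-simplices (5): [0], [1], [2], [3], [4]
  1-simplices (5): [0,4], [1,2], [1,4], [2,3], [3,4]

so the chain groups are C_0 ≅ Z^5, C_1 ≅ Z^5.

∂_1: C_1 → C_0 sends each edge [p,q] (with p < q) to q − p. For instance
  ∂[1,2] = [2] − [1].
This gives a 5×5 integer matrix of rank 4; reducing to Smith normal form yields diagonal entries (1,1,1,1).

Reading off H_k = ker ∂_k / im ∂_{k+1}:

  H_1: rank ker ∂_1 − rank ∂_2 = (5 − 4) − 0 = 1, and there is no ∂_2, so H_1 ≅ Z.

H_1 ≅ Z.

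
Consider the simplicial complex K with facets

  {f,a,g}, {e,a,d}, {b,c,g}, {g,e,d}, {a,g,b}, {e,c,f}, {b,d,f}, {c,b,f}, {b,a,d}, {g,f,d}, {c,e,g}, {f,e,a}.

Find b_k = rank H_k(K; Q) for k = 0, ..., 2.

We work with the vertex ordering a < b < c < d < e < f < g. The simplices of K, each written with vertices in increasing order, are:

  0-simplices (7): a, b, c, d, e, f, g
  1-simplices (18): ab, ad, ae, af, ag, bc, bd, bf, bg, ce, cf, cg, de, df, dg, ef, eg, fg
  2-simplices (12): abd, abg, ade, aef, afg, bcf, bcg, bdf, cef, ceg, deg, dfg

so the chain groups are C_0 ≅ Z^7, C_1 ≅ Z^18, C_2 ≅ Z^12.

The boundary map ∂_1: C_1 → C_0 maps an edge to its endpoints' difference, ∂[p,q] = q − p.
This gives a 7×18 integer matrix of rank 6; reducing to Smith normal form yields diagonal entries (1,1,1,1,1,1).

∂_2: C_2 → C_1 acts by ∂[p,q,r] = [q,r] − [p,r] + [p,q]. For instance
  ∂bcg = cg − bg + bc,
  ∂cef = ef − cf + ce.
This gives a 18×12 integer matrix of rank 12; reducing to Smith normal form yields diagonal entries (1,1,1,1,1,1,1,1,1,1,1,2).

Computing H_k = (kernel of ∂_k) / (image of ∂_{k+1}):

  H_0: rank C_0 − rank ∂_1 = 7 − 6 = 1, and the invariant factors of ∂_1 are all 1, so H_0 ≅ Z.
  H_1: rank ker ∂_1 − rank ∂_2 = (18 − 6) − 12 = 0, and ∂_2 has invariant factor 2 > 1, so H_1 ≅ Z/2Z.
  H_2: rank ker ∂_2 − rank ∂_3 = (12 − 12) − 0 = 0, and there is no ∂_3, so H_2 ≅ 0.

Hence the Betti numbers are b_0 = 1, b_1 = 0, b_2 = 0.

b_0 = 1, b_1 = 0, b_2 = 0.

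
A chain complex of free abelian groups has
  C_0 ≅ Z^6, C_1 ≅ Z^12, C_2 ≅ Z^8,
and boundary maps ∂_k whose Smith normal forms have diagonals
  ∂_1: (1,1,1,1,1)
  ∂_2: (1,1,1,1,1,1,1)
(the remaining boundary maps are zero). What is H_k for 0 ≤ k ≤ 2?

H_0: b_0 = 6 − 0 − 5 = 1; torsion from ∂_1 factors > 1: none. So H_0 = Z.
H_1: b_1 = 12 − 5 − 7 = 0; torsion from ∂_2 factors > 1: none. So H_1 = 0.
H_2: b_2 = 8 − 7 − 0 = 1; torsion from ∂_3 factors > 1: none. So H_2 = Z.

H_0 = Z,  H_1 = 0,  H_2 = Z.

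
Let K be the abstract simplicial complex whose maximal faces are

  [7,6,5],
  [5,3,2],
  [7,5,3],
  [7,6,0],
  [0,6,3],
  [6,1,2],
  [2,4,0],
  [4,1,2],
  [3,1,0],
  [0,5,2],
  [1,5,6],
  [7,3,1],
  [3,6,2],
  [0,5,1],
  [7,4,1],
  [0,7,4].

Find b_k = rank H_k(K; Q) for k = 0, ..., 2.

Fix the vertex order 0 < 1 < 2 < 3 < 4 < 5 < 6 < 7 and write every simplex with vertices in increasing order. Then dim K = 2 and the simplices of K are:

  0-simplices (8): [0], [1], [2], [3], [4], [5], [6], [7]
  1-simplices (24): (24 of them)
  2-simplices (16): [0,1,3], [0,1,5], [0,2,4], [0,2,5], [0,3,6], [0,4,7], [0,6,7], [1,2,4], [1,2,6], [1,3,7], [1,4,7], [1,5,6], [2,3,5], [2,3,6], [3,5,7], [5,6,7]

so the chain groups are C_0 ≅ Z^8, C_1 ≅ Z^24, C_2 ≅ Z^16.

∂_1: C_1 → C_0 maps an edge to its endpoints' difference, ∂[p,q] = q − p.
As a 8×24 matrix over Z this has rank 7, with invariant factors (1,1,1,1,1,1,1).

The boundary map ∂_2: C_2 → C_1 sends each 2-simplex [p,q,r] to [q,r] − [p,r] + [p,q]. For instance
  ∂[1,3,7] = [3,7] − [1,7] + [1,3],
  ∂[0,2,4] = [2,4] − [0,4] + [0,2].
As a 24×16 matrix over Z this has rank 15, with invariant factors (1,1,1,1,1,1,1,1,1,1,1,1,1,1,1).

Computing H_k = (kernel of ∂_k) / (image of ∂_{k+1}):

  H_0: rank C_0 − rank ∂_1 = 8 − 7 = 1, and the invariant factors of ∂_1 are all 1, so H_0 ≅ Z.
  H_1: rank ker ∂_1 − rank ∂_2 = (24 − 7) − 15 = 2, and the invariant factors of ∂_2 are all 1, so H_1 ≅ Z^2.
  H_2: rank ker ∂_2 − rank ∂_3 = (16 − 15) − 0 = 1, and there is no ∂_3, so H_2 ≅ Z.

(K is a triangulation of the torus T^2.)

Hence the Betti numbers are b_0 = 1, b_1 = 2, b_2 = 1.

b_0 = 1, b_1 = 2, b_2 = 1.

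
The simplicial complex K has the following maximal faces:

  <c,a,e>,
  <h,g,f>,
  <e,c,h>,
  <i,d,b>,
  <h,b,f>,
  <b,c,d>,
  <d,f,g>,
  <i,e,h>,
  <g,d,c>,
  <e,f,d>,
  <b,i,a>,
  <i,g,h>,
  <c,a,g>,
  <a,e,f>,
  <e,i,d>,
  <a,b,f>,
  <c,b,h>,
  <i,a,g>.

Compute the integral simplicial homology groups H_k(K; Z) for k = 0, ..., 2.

H_0 = Z,  H_1 = Z^2,  H_2 = Z.

Order the vertices as a < b < c < d < e < f < g < h < i. Listing each simplex with vertices in this order, K has dimension 2 with simplices:

  0-simplices (9): a, b, c, d, e, f, g, h, i
  1-simplices (27): ab, ac, ae, af, ag, ai, bc, bd, bf, bh, bi, cd, ce, cg, ch, de, df, dg, di, ef, eh, ei, fg, fh, gh, gi, hi
  2-simplices (18): abf, abi, ace, acg, aef, agi, bcd, bch, bdi, bfh, cdg, ceh, def, dei, dfg, ehi, fgh, ghi

so the chain groups are C_0 ≅ Z^9, C_1 ≅ Z^27, C_2 ≅ Z^18.

The boundary map ∂_1: C_1 → C_0 is given by ∂[p,q] = [q] − [p].
The 9×27 boundary matrix has rank 8 and Smith normal form diag(1,1,1,1,1,1,1,1).

∂_2: C_2 → C_1 maps a triangle to the signed sum of its edges. For instance
  ∂dei = ei − di + de,
  ∂ceh = eh − ch + ce.
As a 27×18 matrix over Z this has rank 17, with invariant factors (1,1,1,1,1,1,1,1,1,1,1,1,1,1,1,1,1).

Reading off H_k = ker ∂_k / im ∂_{k+1}:

  H_0: rank C_0 − rank ∂_1 = 9 − 8 = 1, and the invariant factors of ∂_1 are all 1, so H_0 = Z.
  H_1: rank ker ∂_1 − rank ∂_2 = (27 − 8) − 17 = 2, and the invariant factors of ∂_2 are all 1, so H_1 = Z^2.
  H_2: rank ker ∂_2 − rank ∂_3 = (18 − 17) − 0 = 1, and there is no ∂_3, so H_2 = Z.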